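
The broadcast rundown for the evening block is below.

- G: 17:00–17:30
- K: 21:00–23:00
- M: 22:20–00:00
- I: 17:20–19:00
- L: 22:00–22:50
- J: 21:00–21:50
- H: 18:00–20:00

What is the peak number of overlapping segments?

Walk through starts and ends in time order (an end at T is processed before a start at T):
17:00 start G → 1
17:20 start I → 2
17:30 end G → 1
18:00 start H → 2
19:00 end I → 1
20:00 end H → 0
21:00 start J → 1
21:00 start K → 2
21:50 end J → 1
22:00 start L → 2
22:20 start M → 3
22:50 end L → 2
23:00 end K → 1
00:00 end M → 0
Peak is 3, at 22:20 (K, L, M).

3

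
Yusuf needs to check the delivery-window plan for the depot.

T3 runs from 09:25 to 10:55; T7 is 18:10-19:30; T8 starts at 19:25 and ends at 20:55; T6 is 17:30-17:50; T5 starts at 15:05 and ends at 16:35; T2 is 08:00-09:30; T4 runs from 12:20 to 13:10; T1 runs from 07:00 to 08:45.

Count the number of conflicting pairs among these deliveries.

Sorted by start: T1, T2, T3, T4, T5, T6, T7, T8.
T2 starts before T1 ends → T1 and T2 overlap.
T3 starts after T1 ends; T1 is clear from here.
T3 starts before T2 ends → T2 and T3 overlap.
T4 starts after T2 ends; T2 is clear from here.
T4 starts after T3 ends; T3 is clear from here.
T5 starts after T4 ends; T4 is clear from here.
T6 starts after T5 ends; T5 is clear from here.
T7 starts after T6 ends; T6 is clear from here.
T8 starts before T7 ends → T7 and T8 overlap.
Overlapping pairs: T1 & T2, T2 & T3, T7 & T8 — 3 in total.

3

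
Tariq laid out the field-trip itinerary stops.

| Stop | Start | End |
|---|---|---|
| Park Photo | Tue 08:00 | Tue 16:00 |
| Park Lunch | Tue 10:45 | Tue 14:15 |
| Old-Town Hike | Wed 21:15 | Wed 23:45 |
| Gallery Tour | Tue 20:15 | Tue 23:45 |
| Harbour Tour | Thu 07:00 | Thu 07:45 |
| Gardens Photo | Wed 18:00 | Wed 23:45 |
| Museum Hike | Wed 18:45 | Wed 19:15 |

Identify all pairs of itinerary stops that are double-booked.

Two intervals overlap when each starts before the other ends.
Sorted by start: Park Photo, Park Lunch, Gallery Tour, Gardens Photo, Museum Hike, Old-Town Hike, Harbour Tour.
Park Lunch starts before Park Photo ends → Park Photo and Park Lunch overlap.
Gallery Tour starts after Park Photo ends, so Park Photo has no further overlaps.
Gallery Tour starts after Park Lunch ends, so Park Lunch has no further overlaps.
Gardens Photo starts after Gallery Tour ends, so Gallery Tour has no further overlaps.
Museum Hike starts before Gardens Photo ends → Gardens Photo and Museum Hike overlap.
Old-Town Hike starts before Gardens Photo ends → Gardens Photo and Old-Town Hike overlap.
Harbour Tour starts after Gardens Photo ends.
Old-Town Hike starts after Museum Hike ends, so Museum Hike has no further overlaps.
Harbour Tour starts after Old-Town Hike ends.

Gardens Photo & Museum Hike, Gardens Photo & Old-Town Hike, Park Lunch & Park Photo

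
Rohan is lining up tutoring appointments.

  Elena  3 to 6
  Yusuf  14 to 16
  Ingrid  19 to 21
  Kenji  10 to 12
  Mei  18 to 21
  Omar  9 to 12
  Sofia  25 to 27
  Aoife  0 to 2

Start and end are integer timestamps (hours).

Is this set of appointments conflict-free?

Sorted by start: Aoife, Elena, Omar, Kenji, Yusuf, Mei, Ingrid, Sofia.
Elena starts after Aoife ends — done with Aoife.
Omar starts after Elena ends — done with Elena.
Kenji starts before Omar ends → Omar and Kenji overlap.
That's a conflict, so the schedule is not conflict-free.

No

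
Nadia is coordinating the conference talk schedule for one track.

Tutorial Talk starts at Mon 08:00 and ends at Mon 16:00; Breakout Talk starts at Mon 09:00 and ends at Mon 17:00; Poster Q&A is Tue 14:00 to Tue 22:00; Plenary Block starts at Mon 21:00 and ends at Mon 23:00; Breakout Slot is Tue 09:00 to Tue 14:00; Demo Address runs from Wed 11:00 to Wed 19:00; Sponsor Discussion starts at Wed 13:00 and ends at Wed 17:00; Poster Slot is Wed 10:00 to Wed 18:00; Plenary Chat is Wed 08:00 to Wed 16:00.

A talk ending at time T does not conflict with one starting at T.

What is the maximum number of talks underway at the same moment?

Sweep the timeline, counting +1 at each start and −1 at each end (ends before starts at a tie):
Mon 08:00 start Tutorial Talk → 1
Mon 09:00 start Breakout Talk → 2
Mon 16:00 end Tutorial Talk → 1
Mon 17:00 end Breakout Talk → 0
Mon 21:00 start Plenary Block → 1
Mon 23:00 end Plenary Block → 0
Tue 09:00 start Breakout Slot → 1
Tue 14:00 end Breakout Slot → 0
Tue 14:00 start Poster Q&A → 1
Tue 22:00 end Poster Q&A → 0
Wed 08:00 start Plenary Chat → 1
Wed 10:00 start Poster Slot → 2
Wed 11:00 start Demo Address → 3
Wed 13:00 start Sponsor Discussion → 4
Wed 16:00 end Plenary Chat → 3
Wed 17:00 end Sponsor Discussion → 2
Wed 18:00 end Poster Slot → 1
Wed 19:00 end Demo Address → 0
Peak is 4, at Wed 13:00 (Demo Address, Plenary Chat, Poster Slot, Sponsor Discussion).

4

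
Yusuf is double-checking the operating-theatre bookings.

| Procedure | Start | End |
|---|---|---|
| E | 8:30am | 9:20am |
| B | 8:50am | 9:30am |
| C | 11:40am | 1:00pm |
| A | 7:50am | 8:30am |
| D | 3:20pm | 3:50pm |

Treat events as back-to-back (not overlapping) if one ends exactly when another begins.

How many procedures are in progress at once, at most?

Sweep the timeline, counting +1 at each start and −1 at each end (ends before starts at a tie):
7:50am start A → 1
8:30am end A → 0
8:30am start E → 1
8:50am start B → 2
9:20am end E → 1
9:30am end B → 0
11:40am start C → 1
1:00pm end C → 0
3:20pm start D → 1
3:50pm end D → 0
Peak is 2, at 8:50am (B, E).

2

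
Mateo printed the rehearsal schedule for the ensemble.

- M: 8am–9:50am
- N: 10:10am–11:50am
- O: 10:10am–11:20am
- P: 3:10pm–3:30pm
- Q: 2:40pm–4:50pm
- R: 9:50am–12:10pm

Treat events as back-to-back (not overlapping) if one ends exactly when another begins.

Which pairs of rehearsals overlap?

N & O, N & R, O & R, P & Q

Check each pair: they overlap iff neither finishes before the other starts.
Sorted by start: M, R, N, O, Q, P.
R starts exactly when M ends (back-to-back, no overlap) — done with M.
N starts before R ends → R and N overlap.
O starts before R ends → R and O overlap.
Q starts after R ends — done with R.
O starts before N ends → N and O overlap.
Q starts after N ends — done with N.
Q starts after O ends — done with O.
P starts before Q ends → Q and P overlap.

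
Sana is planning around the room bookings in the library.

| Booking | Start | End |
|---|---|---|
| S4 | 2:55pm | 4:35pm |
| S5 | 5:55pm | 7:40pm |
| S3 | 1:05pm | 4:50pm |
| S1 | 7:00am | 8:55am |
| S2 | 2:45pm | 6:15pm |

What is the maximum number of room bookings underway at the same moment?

3

Walk through starts and ends in time order (an end at T is processed before a start at T):
7:00am start S1 → 1
8:55am end S1 → 0
1:05pm start S3 → 1
2:45pm start S2 → 2
2:55pm start S4 → 3
4:35pm end S4 → 2
4:50pm end S3 → 1
5:55pm start S5 → 2
6:15pm end S2 → 1
7:40pm end S5 → 0
Peak is 3, at 2:55pm (S2, S3, S4).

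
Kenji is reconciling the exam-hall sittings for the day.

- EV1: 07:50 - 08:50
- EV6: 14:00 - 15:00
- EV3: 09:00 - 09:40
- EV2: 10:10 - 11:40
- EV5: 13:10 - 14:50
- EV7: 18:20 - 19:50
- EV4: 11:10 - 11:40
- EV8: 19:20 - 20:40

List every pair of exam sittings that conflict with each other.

EV2 & EV4, EV5 & EV6, EV7 & EV8

Sorted by start: EV1, EV3, EV2, EV4, EV5, EV6, EV7, EV8.
EV3 starts after EV1 ends; EV1 is clear from here.
EV2 starts after EV3 ends; EV3 is clear from here.
EV4 starts before EV2 ends → EV2 and EV4 overlap.
EV5 starts after EV2 ends; EV2 is clear from here.
EV5 starts after EV4 ends; EV4 is clear from here.
EV6 starts before EV5 ends → EV5 and EV6 overlap.
EV7 starts after EV5 ends; EV5 is clear from here.
EV7 starts after EV6 ends; EV6 is clear from here.
EV8 starts before EV7 ends → EV7 and EV8 overlap.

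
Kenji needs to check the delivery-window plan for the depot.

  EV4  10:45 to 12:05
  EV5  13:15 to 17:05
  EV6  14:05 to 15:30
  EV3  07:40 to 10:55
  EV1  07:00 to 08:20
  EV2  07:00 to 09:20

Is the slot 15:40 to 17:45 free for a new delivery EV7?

EV1: ends 08:20 at or before EV7 starts 15:40 → clear.
EV2: ends 09:20 at or before EV7 starts 15:40 → clear.
EV3: ends 10:55 at or before EV7 starts 15:40 → clear.
EV4: ends 12:05 at or before EV7 starts 15:40 → clear.
EV5: starts 13:15 before EV7 ends 17:45, and ends 17:05 after EV7 starts 15:40 → overlap.
EV6: ends 15:30 at or before EV7 starts 15:40 → clear.
EV7 overlaps EV5.

No — it overlaps EV5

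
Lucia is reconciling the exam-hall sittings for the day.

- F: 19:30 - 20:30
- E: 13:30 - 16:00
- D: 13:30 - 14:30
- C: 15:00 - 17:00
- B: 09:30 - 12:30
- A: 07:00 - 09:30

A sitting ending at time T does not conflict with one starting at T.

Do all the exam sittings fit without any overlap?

Sorted by start: A, B, D, E, C, F.
B starts exactly when A ends (back-to-back, no overlap), so nothing later overlaps A either.
D starts after B ends, so nothing later overlaps B either.
E starts before D ends → D and E overlap.
That's a conflict, so the schedule is not conflict-free.

No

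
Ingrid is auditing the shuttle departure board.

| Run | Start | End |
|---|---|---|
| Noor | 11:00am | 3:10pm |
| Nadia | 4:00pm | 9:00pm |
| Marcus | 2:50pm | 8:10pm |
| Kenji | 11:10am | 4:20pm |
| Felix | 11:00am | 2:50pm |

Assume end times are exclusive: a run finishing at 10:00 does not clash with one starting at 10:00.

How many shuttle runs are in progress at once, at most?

3

Walk through starts and ends in time order (an end at T is processed before a start at T):
11:00am start Felix → 1
11:00am start Noor → 2
11:10am start Kenji → 3
2:50pm end Felix → 2
2:50pm start Marcus → 3
3:10pm end Noor → 2
4:00pm start Nadia → 3
4:20pm end Kenji → 2
8:10pm end Marcus → 1
9:00pm end Nadia → 0
Peak is 3, at 11:10am (Felix, Kenji, Noor).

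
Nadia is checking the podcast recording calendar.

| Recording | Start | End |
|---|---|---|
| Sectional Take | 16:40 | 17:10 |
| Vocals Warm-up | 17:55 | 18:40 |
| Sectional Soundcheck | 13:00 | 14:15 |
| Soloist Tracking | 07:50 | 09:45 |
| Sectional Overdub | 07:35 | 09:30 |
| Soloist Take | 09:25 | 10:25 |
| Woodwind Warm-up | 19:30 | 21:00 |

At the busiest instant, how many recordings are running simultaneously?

Walk through starts and ends in time order (an end at T is processed before a start at T):
07:35 start Sectional Overdub → 1
07:50 start Soloist Tracking → 2
09:25 start Soloist Take → 3
09:30 end Sectional Overdub → 2
09:45 end Soloist Tracking → 1
10:25 end Soloist Take → 0
13:00 start Sectional Soundcheck → 1
14:15 end Sectional Soundcheck → 0
16:40 start Sectional Take → 1
17:10 end Sectional Take → 0
17:55 start Vocals Warm-up → 1
18:40 end Vocals Warm-up → 0
19:30 start Woodwind Warm-up → 1
21:00 end Woodwind Warm-up → 0
Peak is 3, at 09:25 (Sectional Overdub, Soloist Take, Soloist Tracking).

3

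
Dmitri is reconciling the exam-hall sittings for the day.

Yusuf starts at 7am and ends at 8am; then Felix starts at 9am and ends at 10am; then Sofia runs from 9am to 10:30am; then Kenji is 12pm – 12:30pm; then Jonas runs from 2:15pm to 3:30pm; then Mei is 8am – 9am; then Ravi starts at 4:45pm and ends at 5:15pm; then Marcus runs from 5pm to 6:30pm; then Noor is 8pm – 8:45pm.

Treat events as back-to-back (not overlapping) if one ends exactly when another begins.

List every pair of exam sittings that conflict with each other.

Felix & Sofia, Marcus & Ravi

Sorted by start: Yusuf, Mei, Felix, Sofia, Kenji, Jonas, Ravi, Marcus, Noor.
Mei starts exactly when Yusuf ends (back-to-back, no overlap) — done with Yusuf.
Felix starts exactly when Mei ends (back-to-back, no overlap) — done with Mei.
Sofia starts before Felix ends → Felix and Sofia overlap.
Kenji starts after Felix ends — done with Felix.
Kenji starts after Sofia ends — done with Sofia.
Jonas starts after Kenji ends — done with Kenji.
Ravi starts after Jonas ends — done with Jonas.
Marcus starts before Ravi ends → Ravi and Marcus overlap.
Noor starts after Ravi ends.
Noor starts after Marcus ends.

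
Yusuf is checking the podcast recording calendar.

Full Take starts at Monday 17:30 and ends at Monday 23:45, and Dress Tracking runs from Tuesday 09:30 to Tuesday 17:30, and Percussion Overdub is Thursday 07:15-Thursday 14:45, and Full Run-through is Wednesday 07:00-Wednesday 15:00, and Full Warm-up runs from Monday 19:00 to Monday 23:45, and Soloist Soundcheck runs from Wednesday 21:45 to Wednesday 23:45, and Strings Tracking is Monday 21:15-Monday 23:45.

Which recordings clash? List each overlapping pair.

Full Take & Full Warm-up, Full Take & Strings Tracking, Full Warm-up & Strings Tracking

Two intervals overlap when each starts before the other ends.
Sorted by start: Full Take, Full Warm-up, Strings Tracking, Dress Tracking, Full Run-through, Soloist Soundcheck, Percussion Overdub.
Full Warm-up starts before Full Take ends → Full Take and Full Warm-up overlap.
Strings Tracking starts before Full Take ends → Full Take and Strings Tracking overlap.
Dress Tracking starts after Full Take ends; Full Take is clear from here.
Strings Tracking starts before Full Warm-up ends → Full Warm-up and Strings Tracking overlap.
Dress Tracking starts after Full Warm-up ends; Full Warm-up is clear from here.
Dress Tracking starts after Strings Tracking ends; Strings Tracking is clear from here.
Full Run-through starts after Dress Tracking ends; Dress Tracking is clear from here.
Soloist Soundcheck starts after Full Run-through ends; Full Run-through is clear from here.
Percussion Overdub starts after Soloist Soundcheck ends.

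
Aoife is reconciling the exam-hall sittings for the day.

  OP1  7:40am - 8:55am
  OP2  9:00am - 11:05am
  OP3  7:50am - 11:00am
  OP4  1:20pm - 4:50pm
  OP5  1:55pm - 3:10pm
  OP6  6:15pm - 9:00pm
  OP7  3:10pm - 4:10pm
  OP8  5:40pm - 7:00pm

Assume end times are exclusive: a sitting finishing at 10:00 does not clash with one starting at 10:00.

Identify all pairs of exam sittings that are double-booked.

Sorted by start: OP1, OP3, OP2, OP4, OP5, OP7, OP8, OP6.
OP3 starts before OP1 ends → OP1 and OP3 overlap.
OP2 starts after OP1 ends; OP1 is clear from here.
OP2 starts before OP3 ends → OP3 and OP2 overlap.
OP4 starts after OP3 ends; OP3 is clear from here.
OP4 starts after OP2 ends; OP2 is clear from here.
OP5 starts before OP4 ends → OP4 and OP5 overlap.
OP7 starts before OP4 ends → OP4 and OP7 overlap.
OP8 starts after OP4 ends; OP4 is clear from here.
OP7 starts exactly when OP5 ends (back-to-back, no overlap); OP5 is clear from here.
OP8 starts after OP7 ends; OP7 is clear from here.
OP6 starts before OP8 ends → OP8 and OP6 overlap.

OP1 & OP3, OP2 & OP3, OP4 & OP5, OP4 & OP7, OP6 & OP8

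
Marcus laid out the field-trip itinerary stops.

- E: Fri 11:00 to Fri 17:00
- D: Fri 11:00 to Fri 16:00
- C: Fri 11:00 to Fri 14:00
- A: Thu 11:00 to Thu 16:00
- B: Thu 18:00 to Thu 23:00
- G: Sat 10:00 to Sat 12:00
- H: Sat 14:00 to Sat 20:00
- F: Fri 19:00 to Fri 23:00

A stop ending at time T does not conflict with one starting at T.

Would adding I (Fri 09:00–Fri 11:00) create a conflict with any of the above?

No — it doesn't clash with anything

A: ends Thu 16:00 at or before I starts Fri 09:00 → clear.
B: ends Thu 23:00 at or before I starts Fri 09:00 → clear.
C: starts Fri 11:00 at or after I ends Fri 11:00 → clear.
D: starts Fri 11:00 at or after I ends Fri 11:00 → clear.
E: starts Fri 11:00 at or after I ends Fri 11:00 → clear.
F: starts Fri 19:00 at or after I ends Fri 11:00 → clear.
G: starts Sat 10:00 at or after I ends Fri 11:00 → clear.
H: starts Sat 14:00 at or after I ends Fri 11:00 → clear.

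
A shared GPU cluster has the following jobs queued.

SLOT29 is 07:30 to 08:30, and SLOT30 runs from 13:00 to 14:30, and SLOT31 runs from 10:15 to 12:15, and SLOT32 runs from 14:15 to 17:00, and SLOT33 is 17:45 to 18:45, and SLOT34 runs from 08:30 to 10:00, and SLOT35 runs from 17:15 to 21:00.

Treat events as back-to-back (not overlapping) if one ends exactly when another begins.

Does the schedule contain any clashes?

Sorted by start: SLOT29, SLOT34, SLOT31, SLOT30, SLOT32, SLOT35, SLOT33.
SLOT34 starts exactly when SLOT29 ends (back-to-back, no overlap), so SLOT29 has no further overlaps.
SLOT31 starts after SLOT34 ends, so SLOT34 has no further overlaps.
SLOT30 starts after SLOT31 ends, so SLOT31 has no further overlaps.
SLOT32 starts before SLOT30 ends → SLOT30 and SLOT32 overlap.
That's a conflict, so the schedule is not conflict-free.

Yes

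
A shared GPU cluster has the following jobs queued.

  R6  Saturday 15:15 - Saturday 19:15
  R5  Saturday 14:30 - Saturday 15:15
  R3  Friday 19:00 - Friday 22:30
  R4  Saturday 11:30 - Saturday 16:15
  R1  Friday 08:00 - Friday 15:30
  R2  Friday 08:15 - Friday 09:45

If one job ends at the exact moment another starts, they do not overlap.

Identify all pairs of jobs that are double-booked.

R1 & R2, R4 & R5, R4 & R6

Sorted by start: R1, R2, R3, R4, R5, R6.
R2 starts before R1 ends → R1 and R2 overlap.
R3 starts after R1 ends, so nothing later overlaps R1 either.
R3 starts after R2 ends, so nothing later overlaps R2 either.
R4 starts after R3 ends, so nothing later overlaps R3 either.
R5 starts before R4 ends → R4 and R5 overlap.
R6 starts before R4 ends → R4 and R6 overlap.
R6 starts exactly when R5 ends (back-to-back, no overlap).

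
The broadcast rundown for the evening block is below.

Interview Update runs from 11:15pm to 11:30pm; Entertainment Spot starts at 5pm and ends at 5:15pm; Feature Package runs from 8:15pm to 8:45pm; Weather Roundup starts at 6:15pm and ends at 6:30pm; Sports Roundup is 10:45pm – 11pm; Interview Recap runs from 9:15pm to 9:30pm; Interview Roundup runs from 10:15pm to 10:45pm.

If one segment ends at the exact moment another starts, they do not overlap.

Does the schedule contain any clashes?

No

Sorted by start: Entertainment Spot, Weather Roundup, Feature Package, Interview Recap, Interview Roundup, Sports Roundup, Interview Update.
Weather Roundup starts after Entertainment Spot ends, so Entertainment Spot has no further overlaps.
Feature Package starts after Weather Roundup ends, so Weather Roundup has no further overlaps.
Interview Recap starts after Feature Package ends, so Feature Package has no further overlaps.
Interview Roundup starts after Interview Recap ends, so Interview Recap has no further overlaps.
Sports Roundup starts exactly when Interview Roundup ends (back-to-back, no overlap), so Interview Roundup has no further overlaps.
Interview Update starts after Sports Roundup ends.
Every pair is clear; the schedule has no overlaps.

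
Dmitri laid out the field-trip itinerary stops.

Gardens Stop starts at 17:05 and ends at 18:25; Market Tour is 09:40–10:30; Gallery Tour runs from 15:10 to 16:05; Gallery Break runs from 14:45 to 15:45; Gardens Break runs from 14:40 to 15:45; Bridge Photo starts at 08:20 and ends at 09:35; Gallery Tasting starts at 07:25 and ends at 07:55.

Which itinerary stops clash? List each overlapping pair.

Check each pair: they overlap iff neither finishes before the other starts.
Sorted by start: Gallery Tasting, Bridge Photo, Market Tour, Gardens Break, Gallery Break, Gallery Tour, Gardens Stop.
Bridge Photo starts after Gallery Tasting ends; Gallery Tasting is clear from here.
Market Tour starts after Bridge Photo ends; Bridge Photo is clear from here.
Gardens Break starts after Market Tour ends; Market Tour is clear from here.
Gallery Break starts before Gardens Break ends → Gardens Break and Gallery Break overlap.
Gallery Tour starts before Gardens Break ends → Gardens Break and Gallery Tour overlap.
Gardens Stop starts after Gardens Break ends.
Gallery Tour starts before Gallery Break ends → Gallery Break and Gallery Tour overlap.
Gardens Stop starts after Gallery Break ends.
Gardens Stop starts after Gallery Tour ends.

Gallery Break & Gallery Tour, Gallery Break & Gardens Break, Gallery Tour & Gardens Break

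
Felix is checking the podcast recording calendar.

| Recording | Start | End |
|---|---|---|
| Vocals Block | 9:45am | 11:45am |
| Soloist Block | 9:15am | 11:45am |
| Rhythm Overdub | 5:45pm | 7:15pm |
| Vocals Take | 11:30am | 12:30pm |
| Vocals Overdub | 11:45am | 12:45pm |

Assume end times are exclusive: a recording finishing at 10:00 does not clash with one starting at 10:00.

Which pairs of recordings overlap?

Sorted by start: Soloist Block, Vocals Block, Vocals Take, Vocals Overdub, Rhythm Overdub.
Vocals Block starts before Soloist Block ends → Soloist Block and Vocals Block overlap.
Vocals Take starts before Soloist Block ends → Soloist Block and Vocals Take overlap.
Vocals Overdub starts exactly when Soloist Block ends (back-to-back, no overlap), so nothing later overlaps Soloist Block either.
Vocals Take starts before Vocals Block ends → Vocals Block and Vocals Take overlap.
Vocals Overdub starts exactly when Vocals Block ends (back-to-back, no overlap), so nothing later overlaps Vocals Block either.
Vocals Overdub starts before Vocals Take ends → Vocals Take and Vocals Overdub overlap.
Rhythm Overdub starts after Vocals Take ends.
Rhythm Overdub starts after Vocals Overdub ends.

Soloist Block & Vocals Block, Soloist Block & Vocals Take, Vocals Block & Vocals Take, Vocals Overdub & Vocals Take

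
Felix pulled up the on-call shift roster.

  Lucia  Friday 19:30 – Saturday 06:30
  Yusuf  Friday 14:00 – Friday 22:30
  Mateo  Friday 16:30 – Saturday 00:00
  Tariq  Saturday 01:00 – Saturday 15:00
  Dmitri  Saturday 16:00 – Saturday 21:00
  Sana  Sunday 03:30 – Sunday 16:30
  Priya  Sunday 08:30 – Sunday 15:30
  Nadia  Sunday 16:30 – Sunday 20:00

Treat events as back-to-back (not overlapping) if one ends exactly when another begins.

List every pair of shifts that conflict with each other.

Two intervals overlap when each starts before the other ends.
Sorted by start: Yusuf, Mateo, Lucia, Tariq, Dmitri, Sana, Priya, Nadia.
Mateo starts before Yusuf ends → Yusuf and Mateo overlap.
Lucia starts before Yusuf ends → Yusuf and Lucia overlap.
Tariq starts after Yusuf ends, so nothing later overlaps Yusuf either.
Lucia starts before Mateo ends → Mateo and Lucia overlap.
Tariq starts after Mateo ends, so nothing later overlaps Mateo either.
Tariq starts before Lucia ends → Lucia and Tariq overlap.
Dmitri starts after Lucia ends, so nothing later overlaps Lucia either.
Dmitri starts after Tariq ends, so nothing later overlaps Tariq either.
Sana starts after Dmitri ends, so nothing later overlaps Dmitri either.
Priya starts before Sana ends → Sana and Priya overlap.
Nadia starts exactly when Sana ends (back-to-back, no overlap).
Nadia starts after Priya ends.

Lucia & Mateo, Lucia & Tariq, Lucia & Yusuf, Mateo & Yusuf, Priya & Sana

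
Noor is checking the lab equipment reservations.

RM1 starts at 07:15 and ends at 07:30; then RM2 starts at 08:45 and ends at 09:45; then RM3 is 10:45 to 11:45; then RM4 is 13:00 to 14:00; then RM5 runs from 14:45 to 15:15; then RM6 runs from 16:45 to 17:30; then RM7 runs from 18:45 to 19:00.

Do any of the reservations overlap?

Check each pair: they overlap iff neither finishes before the other starts.
Sorted by start: RM1, RM2, RM3, RM4, RM5, RM6, RM7.
RM2 starts after RM1 ends, so nothing later overlaps RM1 either.
RM3 starts after RM2 ends, so nothing later overlaps RM2 either.
RM4 starts after RM3 ends, so nothing later overlaps RM3 either.
RM5 starts after RM4 ends, so nothing later overlaps RM4 either.
RM6 starts after RM5 ends, so nothing later overlaps RM5 either.
RM7 starts after RM6 ends.
Every pair is clear; the schedule has no overlaps.

No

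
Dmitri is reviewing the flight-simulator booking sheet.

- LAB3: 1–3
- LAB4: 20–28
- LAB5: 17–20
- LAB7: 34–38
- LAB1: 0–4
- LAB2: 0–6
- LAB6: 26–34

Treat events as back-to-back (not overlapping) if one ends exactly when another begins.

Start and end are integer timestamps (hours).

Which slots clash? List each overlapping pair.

LAB1 & LAB2, LAB1 & LAB3, LAB2 & LAB3, LAB4 & LAB6

Sorted by start: LAB1, LAB2, LAB3, LAB5, LAB4, LAB6, LAB7.
LAB2 starts before LAB1 ends → LAB1 and LAB2 overlap.
LAB3 starts before LAB1 ends → LAB1 and LAB3 overlap.
LAB5 starts after LAB1 ends, so LAB1 has no further overlaps.
LAB3 starts before LAB2 ends → LAB2 and LAB3 overlap.
LAB5 starts after LAB2 ends, so LAB2 has no further overlaps.
LAB5 starts after LAB3 ends, so LAB3 has no further overlaps.
LAB4 starts exactly when LAB5 ends (back-to-back, no overlap), so LAB5 has no further overlaps.
LAB6 starts before LAB4 ends → LAB4 and LAB6 overlap.
LAB7 starts after LAB4 ends.
LAB7 starts exactly when LAB6 ends (back-to-back, no overlap).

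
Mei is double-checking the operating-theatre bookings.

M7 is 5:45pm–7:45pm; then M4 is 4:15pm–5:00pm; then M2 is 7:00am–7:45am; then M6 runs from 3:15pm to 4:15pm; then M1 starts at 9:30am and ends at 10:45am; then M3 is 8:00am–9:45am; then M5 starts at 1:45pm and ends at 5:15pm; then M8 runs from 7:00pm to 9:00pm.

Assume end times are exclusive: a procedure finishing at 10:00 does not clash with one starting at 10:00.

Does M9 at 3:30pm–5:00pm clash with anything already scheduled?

M2: ends 7:45am at or before M9 starts 3:30pm → clear.
M3: ends 9:45am at or before M9 starts 3:30pm → clear.
M1: ends 10:45am at or before M9 starts 3:30pm → clear.
M5: starts 1:45pm before M9 ends 5:00pm, and ends 5:15pm after M9 starts 3:30pm → overlap.
M6: starts 3:15pm before M9 ends 5:00pm, and ends 4:15pm after M9 starts 3:30pm → overlap.
M4: starts 4:15pm before M9 ends 5:00pm, and ends 5:00pm after M9 starts 3:30pm → overlap.
M7: starts 5:45pm at or after M9 ends 5:00pm → clear.
M8: starts 7:00pm at or after M9 ends 5:00pm → clear.
M9 overlaps M4, M5, M6.

Yes — it overlaps M4, M5, M6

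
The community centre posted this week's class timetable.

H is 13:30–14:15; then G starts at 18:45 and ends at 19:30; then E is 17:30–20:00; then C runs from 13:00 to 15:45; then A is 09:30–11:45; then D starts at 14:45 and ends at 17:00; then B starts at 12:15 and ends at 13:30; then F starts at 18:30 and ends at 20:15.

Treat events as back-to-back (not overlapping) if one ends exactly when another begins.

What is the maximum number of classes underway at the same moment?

3

Sweep the timeline, counting +1 at each start and −1 at each end (ends before starts at a tie):
09:30 start A → 1
11:45 end A → 0
12:15 start B → 1
13:00 start C → 2
13:30 end B → 1
13:30 start H → 2
14:15 end H → 1
14:45 start D → 2
15:45 end C → 1
17:00 end D → 0
17:30 start E → 1
18:30 start F → 2
18:45 start G → 3
19:30 end G → 2
20:00 end E → 1
20:15 end F → 0
Peak is 3, at 18:45 (E, F, G).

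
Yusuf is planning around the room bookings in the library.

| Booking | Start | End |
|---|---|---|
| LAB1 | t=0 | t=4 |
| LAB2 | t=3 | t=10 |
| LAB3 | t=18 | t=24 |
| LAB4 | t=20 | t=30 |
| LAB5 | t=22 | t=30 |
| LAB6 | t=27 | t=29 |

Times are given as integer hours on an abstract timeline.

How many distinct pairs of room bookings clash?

6

Sorted by start: LAB1, LAB2, LAB3, LAB4, LAB5, LAB6.
LAB2 starts before LAB1 ends → LAB1 and LAB2 overlap.
LAB3 starts after LAB1 ends, so nothing later overlaps LAB1 either.
LAB3 starts after LAB2 ends, so nothing later overlaps LAB2 either.
LAB4 starts before LAB3 ends → LAB3 and LAB4 overlap.
LAB5 starts before LAB3 ends → LAB3 and LAB5 overlap.
LAB6 starts after LAB3 ends.
LAB5 starts before LAB4 ends → LAB4 and LAB5 overlap.
LAB6 starts before LAB4 ends → LAB4 and LAB6 overlap.
LAB6 starts before LAB5 ends → LAB5 and LAB6 overlap.
Overlapping pairs: LAB1 & LAB2, LAB3 & LAB4, LAB3 & LAB5, LAB4 & LAB5, LAB4 & LAB6, LAB5 & LAB6 — 6 in total.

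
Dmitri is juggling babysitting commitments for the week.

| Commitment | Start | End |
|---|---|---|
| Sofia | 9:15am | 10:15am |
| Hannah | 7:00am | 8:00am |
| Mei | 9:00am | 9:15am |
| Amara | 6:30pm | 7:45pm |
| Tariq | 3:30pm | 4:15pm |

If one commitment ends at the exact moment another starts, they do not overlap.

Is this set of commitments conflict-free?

Sorted by start: Hannah, Mei, Sofia, Tariq, Amara.
Mei starts after Hannah ends; Hannah is clear from here.
Sofia starts exactly when Mei ends (back-to-back, no overlap); Mei is clear from here.
Tariq starts after Sofia ends; Sofia is clear from here.
Amara starts after Tariq ends.
Every pair is clear; the schedule has no overlaps.

Yes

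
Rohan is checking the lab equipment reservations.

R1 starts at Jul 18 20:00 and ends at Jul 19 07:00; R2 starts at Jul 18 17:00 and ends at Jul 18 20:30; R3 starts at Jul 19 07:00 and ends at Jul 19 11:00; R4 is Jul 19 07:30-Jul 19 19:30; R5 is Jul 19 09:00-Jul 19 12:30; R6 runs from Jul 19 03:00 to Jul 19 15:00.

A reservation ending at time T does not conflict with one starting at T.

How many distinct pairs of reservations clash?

Check each pair: they overlap iff neither finishes before the other starts.
Sorted by start: R2, R1, R6, R3, R4, R5.
R1 starts before R2 ends → R2 and R1 overlap.
R6 starts after R2 ends, so nothing later overlaps R2 either.
R6 starts before R1 ends → R1 and R6 overlap.
R3 starts exactly when R1 ends (back-to-back, no overlap), so nothing later overlaps R1 either.
R3 starts before R6 ends → R6 and R3 overlap.
R4 starts before R6 ends → R6 and R4 overlap.
R5 starts before R6 ends → R6 and R5 overlap.
R4 starts before R3 ends → R3 and R4 overlap.
R5 starts before R3 ends → R3 and R5 overlap.
R5 starts before R4 ends → R4 and R5 overlap.
Overlapping pairs: R1 & R2, R1 & R6, R3 & R4, R3 & R5, R3 & R6, R4 & R5, R4 & R6, R5 & R6 — 8 in total.

8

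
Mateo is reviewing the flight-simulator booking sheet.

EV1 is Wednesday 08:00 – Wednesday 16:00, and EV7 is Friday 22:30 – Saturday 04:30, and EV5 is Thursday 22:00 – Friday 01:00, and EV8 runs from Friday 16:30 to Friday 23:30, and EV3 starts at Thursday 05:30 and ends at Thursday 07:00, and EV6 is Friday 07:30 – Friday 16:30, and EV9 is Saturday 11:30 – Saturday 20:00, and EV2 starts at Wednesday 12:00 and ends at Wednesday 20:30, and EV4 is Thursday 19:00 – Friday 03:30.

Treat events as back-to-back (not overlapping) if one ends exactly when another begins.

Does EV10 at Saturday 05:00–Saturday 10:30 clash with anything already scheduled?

EV1: ends Wednesday 16:00 at or before EV10 starts Saturday 05:00 → clear.
EV2: ends Wednesday 20:30 at or before EV10 starts Saturday 05:00 → clear.
EV3: ends Thursday 07:00 at or before EV10 starts Saturday 05:00 → clear.
EV4: ends Friday 03:30 at or before EV10 starts Saturday 05:00 → clear.
EV5: ends Friday 01:00 at or before EV10 starts Saturday 05:00 → clear.
EV6: ends Friday 16:30 at or before EV10 starts Saturday 05:00 → clear.
EV8: ends Friday 23:30 at or before EV10 starts Saturday 05:00 → clear.
EV7: ends Saturday 04:30 at or before EV10 starts Saturday 05:00 → clear.
EV9: starts Saturday 11:30 at or after EV10 ends Saturday 10:30 → clear.

No — it doesn't clash with anything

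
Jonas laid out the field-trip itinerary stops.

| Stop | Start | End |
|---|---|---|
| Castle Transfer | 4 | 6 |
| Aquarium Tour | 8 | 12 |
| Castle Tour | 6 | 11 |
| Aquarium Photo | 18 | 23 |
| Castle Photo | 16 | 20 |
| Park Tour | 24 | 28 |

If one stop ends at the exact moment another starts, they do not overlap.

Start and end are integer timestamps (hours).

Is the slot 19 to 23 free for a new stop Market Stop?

No — it overlaps Aquarium Photo, Castle Photo

Castle Transfer: ends 6 at or before Market Stop starts 19 → clear.
Castle Tour: ends 11 at or before Market Stop starts 19 → clear.
Aquarium Tour: ends 12 at or before Market Stop starts 19 → clear.
Castle Photo: starts 16 before Market Stop ends 23, and ends 20 after Market Stop starts 19 → overlap.
Aquarium Photo: starts 18 before Market Stop ends 23, and ends 23 after Market Stop starts 19 → overlap.
Park Tour: starts 24 at or after Market Stop ends 23 → clear.
Market Stop overlaps Castle Photo, Aquarium Photo.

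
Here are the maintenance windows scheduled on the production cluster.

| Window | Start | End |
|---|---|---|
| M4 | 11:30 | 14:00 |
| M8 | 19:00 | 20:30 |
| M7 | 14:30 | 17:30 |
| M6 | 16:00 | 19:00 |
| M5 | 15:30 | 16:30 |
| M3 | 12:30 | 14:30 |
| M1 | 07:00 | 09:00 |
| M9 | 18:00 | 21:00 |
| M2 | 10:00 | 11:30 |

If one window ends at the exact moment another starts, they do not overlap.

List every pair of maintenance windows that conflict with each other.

M3 & M4, M5 & M6, M5 & M7, M6 & M7, M6 & M9, M8 & M9

Sorted by start: M1, M2, M4, M3, M7, M5, M6, M9, M8.
M2 starts after M1 ends, so M1 has no further overlaps.
M4 starts exactly when M2 ends (back-to-back, no overlap), so M2 has no further overlaps.
M3 starts before M4 ends → M4 and M3 overlap.
M7 starts after M4 ends, so M4 has no further overlaps.
M7 starts exactly when M3 ends (back-to-back, no overlap), so M3 has no further overlaps.
M5 starts before M7 ends → M7 and M5 overlap.
M6 starts before M7 ends → M7 and M6 overlap.
M9 starts after M7 ends, so M7 has no further overlaps.
M6 starts before M5 ends → M5 and M6 overlap.
M9 starts after M5 ends, so M5 has no further overlaps.
M9 starts before M6 ends → M6 and M9 overlap.
M8 starts exactly when M6 ends (back-to-back, no overlap).
M8 starts before M9 ends → M9 and M8 overlap.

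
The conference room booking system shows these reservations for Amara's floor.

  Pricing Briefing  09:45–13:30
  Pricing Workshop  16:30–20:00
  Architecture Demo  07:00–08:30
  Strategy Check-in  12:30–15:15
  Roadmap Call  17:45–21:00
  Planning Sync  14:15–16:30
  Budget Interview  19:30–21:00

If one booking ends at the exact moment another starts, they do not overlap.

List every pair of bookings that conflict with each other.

Budget Interview & Pricing Workshop, Budget Interview & Roadmap Call, Planning Sync & Strategy Check-in, Pricing Briefing & Strategy Check-in, Pricing Workshop & Roadmap Call

Check each pair: they overlap iff neither finishes before the other starts.
Sorted by start: Architecture Demo, Pricing Briefing, Strategy Check-in, Planning Sync, Pricing Workshop, Roadmap Call, Budget Interview.
Pricing Briefing starts after Architecture Demo ends, so nothing later overlaps Architecture Demo either.
Strategy Check-in starts before Pricing Briefing ends → Pricing Briefing and Strategy Check-in overlap.
Planning Sync starts after Pricing Briefing ends, so nothing later overlaps Pricing Briefing either.
Planning Sync starts before Strategy Check-in ends → Strategy Check-in and Planning Sync overlap.
Pricing Workshop starts after Strategy Check-in ends, so nothing later overlaps Strategy Check-in either.
Pricing Workshop starts exactly when Planning Sync ends (back-to-back, no overlap), so nothing later overlaps Planning Sync either.
Roadmap Call starts before Pricing Workshop ends → Pricing Workshop and Roadmap Call overlap.
Budget Interview starts before Pricing Workshop ends → Pricing Workshop and Budget Interview overlap.
Budget Interview starts before Roadmap Call ends → Roadmap Call and Budget Interview overlap.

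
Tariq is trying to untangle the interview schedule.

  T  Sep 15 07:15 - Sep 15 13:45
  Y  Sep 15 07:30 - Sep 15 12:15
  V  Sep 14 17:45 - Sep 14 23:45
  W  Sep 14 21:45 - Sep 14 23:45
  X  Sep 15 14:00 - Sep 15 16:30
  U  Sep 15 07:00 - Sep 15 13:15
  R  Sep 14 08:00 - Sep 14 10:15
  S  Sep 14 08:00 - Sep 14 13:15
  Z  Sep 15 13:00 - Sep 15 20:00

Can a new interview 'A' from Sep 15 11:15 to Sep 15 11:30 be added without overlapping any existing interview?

No — it overlaps T, U, Y

R: ends Sep 14 10:15 at or before A starts Sep 15 11:15 → clear.
S: ends Sep 14 13:15 at or before A starts Sep 15 11:15 → clear.
V: ends Sep 14 23:45 at or before A starts Sep 15 11:15 → clear.
W: ends Sep 14 23:45 at or before A starts Sep 15 11:15 → clear.
U: starts Sep 15 07:00 before A ends Sep 15 11:30, and ends Sep 15 13:15 after A starts Sep 15 11:15 → overlap.
T: starts Sep 15 07:15 before A ends Sep 15 11:30, and ends Sep 15 13:45 after A starts Sep 15 11:15 → overlap.
Y: starts Sep 15 07:30 before A ends Sep 15 11:30, and ends Sep 15 12:15 after A starts Sep 15 11:15 → overlap.
Z: starts Sep 15 13:00 at or after A ends Sep 15 11:30 → clear.
X: starts Sep 15 14:00 at or after A ends Sep 15 11:30 → clear.
A overlaps T, U, Y.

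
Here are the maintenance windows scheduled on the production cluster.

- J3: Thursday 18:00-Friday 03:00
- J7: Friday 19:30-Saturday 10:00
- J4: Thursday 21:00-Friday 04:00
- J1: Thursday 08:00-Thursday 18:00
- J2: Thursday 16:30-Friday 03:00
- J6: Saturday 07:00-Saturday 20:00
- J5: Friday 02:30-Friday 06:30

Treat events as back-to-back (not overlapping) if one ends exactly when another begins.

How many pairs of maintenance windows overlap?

8

Two intervals overlap when each starts before the other ends.
Sorted by start: J1, J2, J3, J4, J5, J7, J6.
J2 starts before J1 ends → J1 and J2 overlap.
J3 starts exactly when J1 ends (back-to-back, no overlap), so J1 has no further overlaps.
J3 starts before J2 ends → J2 and J3 overlap.
J4 starts before J2 ends → J2 and J4 overlap.
J5 starts before J2 ends → J2 and J5 overlap.
J7 starts after J2 ends, so J2 has no further overlaps.
J4 starts before J3 ends → J3 and J4 overlap.
J5 starts before J3 ends → J3 and J5 overlap.
J7 starts after J3 ends, so J3 has no further overlaps.
J5 starts before J4 ends → J4 and J5 overlap.
J7 starts after J4 ends, so J4 has no further overlaps.
J7 starts after J5 ends, so J5 has no further overlaps.
J6 starts before J7 ends → J7 and J6 overlap.
Overlapping pairs: J1 & J2, J2 & J3, J2 & J4, J2 & J5, J3 & J4, J3 & J5, J4 & J5, J6 & J7 — 8 in total.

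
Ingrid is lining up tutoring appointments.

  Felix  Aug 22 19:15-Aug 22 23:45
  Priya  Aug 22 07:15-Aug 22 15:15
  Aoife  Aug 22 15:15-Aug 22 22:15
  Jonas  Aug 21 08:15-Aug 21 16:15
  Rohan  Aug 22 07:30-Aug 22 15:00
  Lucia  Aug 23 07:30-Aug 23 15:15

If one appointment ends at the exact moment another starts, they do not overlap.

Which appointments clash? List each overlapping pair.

Two intervals overlap when each starts before the other ends.
Sorted by start: Jonas, Priya, Rohan, Aoife, Felix, Lucia.
Priya starts after Jonas ends — done with Jonas.
Rohan starts before Priya ends → Priya and Rohan overlap.
Aoife starts exactly when Priya ends (back-to-back, no overlap) — done with Priya.
Aoife starts after Rohan ends — done with Rohan.
Felix starts before Aoife ends → Aoife and Felix overlap.
Lucia starts after Aoife ends.
Lucia starts after Felix ends.

Aoife & Felix, Priya & Rohan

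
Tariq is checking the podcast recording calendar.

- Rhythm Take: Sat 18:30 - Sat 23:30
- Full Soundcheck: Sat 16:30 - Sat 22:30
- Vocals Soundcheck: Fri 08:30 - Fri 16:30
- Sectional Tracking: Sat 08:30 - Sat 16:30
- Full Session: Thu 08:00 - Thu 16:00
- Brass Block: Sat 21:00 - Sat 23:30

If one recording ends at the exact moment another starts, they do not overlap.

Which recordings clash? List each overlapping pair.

Sorted by start: Full Session, Vocals Soundcheck, Sectional Tracking, Full Soundcheck, Rhythm Take, Brass Block.
Vocals Soundcheck starts after Full Session ends; Full Session is clear from here.
Sectional Tracking starts after Vocals Soundcheck ends; Vocals Soundcheck is clear from here.
Full Soundcheck starts exactly when Sectional Tracking ends (back-to-back, no overlap); Sectional Tracking is clear from here.
Rhythm Take starts before Full Soundcheck ends → Full Soundcheck and Rhythm Take overlap.
Brass Block starts before Full Soundcheck ends → Full Soundcheck and Brass Block overlap.
Brass Block starts before Rhythm Take ends → Rhythm Take and Brass Block overlap.

Brass Block & Full Soundcheck, Brass Block & Rhythm Take, Full Soundcheck & Rhythm Take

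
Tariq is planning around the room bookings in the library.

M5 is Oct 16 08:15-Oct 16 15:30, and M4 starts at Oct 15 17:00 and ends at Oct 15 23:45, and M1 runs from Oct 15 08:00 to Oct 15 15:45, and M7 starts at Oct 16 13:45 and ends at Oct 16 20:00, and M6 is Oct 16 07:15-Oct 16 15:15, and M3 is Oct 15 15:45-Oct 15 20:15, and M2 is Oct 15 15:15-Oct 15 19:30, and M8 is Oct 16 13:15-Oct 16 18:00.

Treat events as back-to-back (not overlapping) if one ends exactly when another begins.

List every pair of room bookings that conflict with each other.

Sorted by start: M1, M2, M3, M4, M6, M5, M8, M7.
M2 starts before M1 ends → M1 and M2 overlap.
M3 starts exactly when M1 ends (back-to-back, no overlap) — done with M1.
M3 starts before M2 ends → M2 and M3 overlap.
M4 starts before M2 ends → M2 and M4 overlap.
M6 starts after M2 ends — done with M2.
M4 starts before M3 ends → M3 and M4 overlap.
M6 starts after M3 ends — done with M3.
M6 starts after M4 ends — done with M4.
M5 starts before M6 ends → M6 and M5 overlap.
M8 starts before M6 ends → M6 and M8 overlap.
M7 starts before M6 ends → M6 and M7 overlap.
M8 starts before M5 ends → M5 and M8 overlap.
M7 starts before M5 ends → M5 and M7 overlap.
M7 starts before M8 ends → M8 and M7 overlap.

M1 & M2, M2 & M3, M2 & M4, M3 & M4, M5 & M6, M5 & M7, M5 & M8, M6 & M7, M6 & M8, M7 & M8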